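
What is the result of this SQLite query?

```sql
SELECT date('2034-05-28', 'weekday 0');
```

2034-05-28

`weekday 0` advances to the next Sunday; 2034-05-28 is already a Sunday, so it stays at 2034-05-28.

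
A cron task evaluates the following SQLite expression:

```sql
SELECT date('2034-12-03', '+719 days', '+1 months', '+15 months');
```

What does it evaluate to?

Applying '+719 days' to 2034-12-03: counting 719 days forward gives 2036-11-21.
Adding +1 month to 2036-11-21 gives 2036-12-21.
Adding +15 months to 2036-12-21 gives 2038-03-21.

2038-03-21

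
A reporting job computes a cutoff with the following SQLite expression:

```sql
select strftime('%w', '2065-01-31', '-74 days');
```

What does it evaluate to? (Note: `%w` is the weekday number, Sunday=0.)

2

First apply '-74 days': 2065-01-31 → 2064-11-18.
2064-11-18 is a Tuesday; with Sunday=0 that is 2.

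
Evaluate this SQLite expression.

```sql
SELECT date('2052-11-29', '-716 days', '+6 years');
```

2056-12-14

Applying '-716 days' to 2052-11-29: counting 716 days back gives 2050-12-14.
Adding +6 years to 2050-12-14 gives 2056-12-14.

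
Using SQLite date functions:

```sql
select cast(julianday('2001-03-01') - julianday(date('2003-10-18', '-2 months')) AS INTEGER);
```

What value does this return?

-900

Adding -2 months to 2003-10-18 gives 2003-08-18.
30 days remain in March 2001 after the 1st (31 − 1).
Full months from April 2001 through July 2003 contribute their day counts.
Then 18 days into August 2003.
Total: 30 + 30 + 31 + 30 + 31 + 31 + 30 + 31 + 30 + 31 + 31 + 28 + 31 + 30 + 31 + 30 + 31 + 31 + 30 + 31 + 30 + 31 + 31 + 28 + 31 + 30 + 31 + 30 + 31 + 18 = 900.
The subtraction is earlier − later, so the result is −900 → -900.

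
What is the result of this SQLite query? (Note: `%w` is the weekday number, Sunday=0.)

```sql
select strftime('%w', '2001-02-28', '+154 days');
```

3

First apply '+154 days': 2001-02-28 → 2001-08-01.
2001-08-01 is a Wednesday; with Sunday=0 that is 3.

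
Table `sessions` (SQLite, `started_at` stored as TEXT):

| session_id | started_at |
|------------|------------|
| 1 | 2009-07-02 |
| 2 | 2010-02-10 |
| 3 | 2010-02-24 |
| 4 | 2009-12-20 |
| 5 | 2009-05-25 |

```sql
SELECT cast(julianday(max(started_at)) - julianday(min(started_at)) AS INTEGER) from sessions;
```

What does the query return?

MIN = 2009-05-25, MAX = 2010-02-24.
6 days remain in May 2009 after the 25th (31 − 25).
Full months from June 2009 through January 2010 contribute their day counts.
Then 24 days into February 2010.
Total: 6 + 30 + 31 + 31 + 30 + 31 + 30 + 31 + 31 + 24 = 275.

275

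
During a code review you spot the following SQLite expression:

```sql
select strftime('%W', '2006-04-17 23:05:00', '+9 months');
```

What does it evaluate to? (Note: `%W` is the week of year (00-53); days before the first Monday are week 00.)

First apply '+9 months': 2006-04-17 23:05:00 → 2007-01-17 23:05:00.
2007-01-17 is a Wednesday. SQLite's %W counts Mondays since the year started; the result is 03.

03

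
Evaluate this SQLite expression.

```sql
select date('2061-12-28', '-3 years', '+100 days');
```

Adding -3 years to 2061-12-28 gives 2058-12-28.
Applying '+100 days' to 2058-12-28: counting 100 days forward gives 2059-04-07.

2059-04-07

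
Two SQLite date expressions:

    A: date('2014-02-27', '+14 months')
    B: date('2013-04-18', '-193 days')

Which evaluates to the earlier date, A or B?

B

A = 2015-04-27.
B = 2012-10-07.
B is earlier.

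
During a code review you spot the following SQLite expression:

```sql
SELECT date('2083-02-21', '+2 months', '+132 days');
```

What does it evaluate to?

Adding +2 months to 2083-02-21 gives 2083-04-21.
Applying '+132 days' to 2083-04-21: counting 132 days forward gives 2083-08-31.

2083-08-31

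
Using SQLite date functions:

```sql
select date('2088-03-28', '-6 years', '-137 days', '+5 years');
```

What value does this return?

2086-11-11

Adding -6 years to 2088-03-28 gives 2082-03-28.
Applying '-137 days' to 2082-03-28: counting 137 days back gives 2081-11-11.
Adding +5 years to 2081-11-11 gives 2086-11-11.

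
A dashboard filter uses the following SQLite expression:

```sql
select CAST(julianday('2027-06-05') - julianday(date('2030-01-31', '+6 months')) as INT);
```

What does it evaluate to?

Adding +6 months to 2030-01-31 gives 2030-07-31.
25 days remain in June 2027 after the 5th (30 − 5).
Full months from July 2027 through June 2030 contribute their day counts.
Then 31 days into July 2030.
Total: 25 + 31 + 31 + 30 + 31 + 30 + 31 + 31 + 29 + 31 + 30 + 31 + 30 + 31 + 31 + 30 + 31 + 30 + 31 + 31 + 28 + 31 + 30 + 31 + 30 + 31 + 31 + 30 + 31 + 30 + 31 + 31 + 28 + 31 + 30 + 31 + 30 + 31 = 1152.
The subtraction is earlier − later, so the result is −1152 → -1152.

-1152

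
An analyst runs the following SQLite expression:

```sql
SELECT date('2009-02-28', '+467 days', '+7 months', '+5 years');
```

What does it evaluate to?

2016-01-10

Applying '+467 days' to 2009-02-28: counting 467 days forward gives 2010-06-10.
Adding +7 months to 2010-06-10 gives 2011-01-10.
Adding +5 years to 2011-01-10 gives 2016-01-10.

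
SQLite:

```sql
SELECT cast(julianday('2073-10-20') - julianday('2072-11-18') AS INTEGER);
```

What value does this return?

12 days remain in November 2072 after the 18th (30 − 18).
Full months from December 2072 through September 2073 contribute their day counts.
Then 20 days into October 2073.
Total: 12 + 31 + 31 + 28 + 31 + 30 + 31 + 30 + 31 + 31 + 30 + 20 = 336.

336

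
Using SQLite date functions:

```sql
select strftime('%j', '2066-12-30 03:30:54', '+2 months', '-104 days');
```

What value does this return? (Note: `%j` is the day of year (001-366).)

First apply '+2 months', '-104 days': 2066-12-30 03:30:54 → 2066-11-18 03:30:54.
Day-of-year for 2066-11-18: days since 2066-01-01 inclusive = 322, zero-padded to 322.

322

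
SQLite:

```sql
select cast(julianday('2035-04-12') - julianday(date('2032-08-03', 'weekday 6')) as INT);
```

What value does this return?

`weekday 6` advances to the next Saturday; 2032-08-03 is a Tuesday, so it moves forward to 2032-08-07.
24 days remain in August 2032 after the 7th (31 − 7).
Full months from September 2032 through March 2035 contribute their day counts.
Then 12 days into April 2035.
Total: 24 + 30 + 31 + 30 + 31 + 31 + 28 + 31 + 30 + 31 + 30 + 31 + 31 + 30 + 31 + 30 + 31 + 31 + 28 + 31 + 30 + 31 + 30 + 31 + 31 + 30 + 31 + 30 + 31 + 31 + 28 + 31 + 12 = 978.

978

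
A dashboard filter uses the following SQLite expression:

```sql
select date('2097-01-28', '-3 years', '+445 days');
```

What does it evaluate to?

Adding -3 years to 2097-01-28 gives 2094-01-28.
Applying '+445 days' to 2094-01-28: counting 445 days forward gives 2095-04-18.

2095-04-18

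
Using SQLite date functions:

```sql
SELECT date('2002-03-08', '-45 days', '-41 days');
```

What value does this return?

Applying '-45 days' to 2002-03-08: counting 45 days back gives 2002-01-22.
Applying '-41 days' to 2002-01-22: counting 41 days back gives 2001-12-12.

2001-12-12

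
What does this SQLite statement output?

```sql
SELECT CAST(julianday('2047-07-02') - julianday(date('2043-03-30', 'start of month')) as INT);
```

1584

`start of month` rewinds 2043-03-30 to 2043-03-01.
30 days remain in March 2043 after the 1st (31 − 1).
Full months from April 2043 through June 2047 contribute their day counts.
Then 2 days into July 2047.
Total: 30 + 30 + 31 + 30 + 31 + 31 + 30 + 31 + 30 + 31 + 31 + 29 + 31 + 30 + 31 + 30 + 31 + 31 + 30 + 31 + 30 + 31 + 31 + 28 + 31 + 30 + 31 + 30 + 31 + 31 + 30 + 31 + 30 + 31 + 31 + 28 + 31 + 30 + 31 + 30 + 31 + 31 + 30 + 31 + 30 + 31 + 31 + 28 + 31 + 30 + 31 + 30 + 2 = 1584.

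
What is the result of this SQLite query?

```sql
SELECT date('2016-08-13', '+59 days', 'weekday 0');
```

Applying '+59 days' to 2016-08-13: counting 59 days forward gives 2016-10-11.
`weekday 0` advances to the next Sunday; 2016-10-11 is a Tuesday, so it moves forward to 2016-10-16.

2016-10-16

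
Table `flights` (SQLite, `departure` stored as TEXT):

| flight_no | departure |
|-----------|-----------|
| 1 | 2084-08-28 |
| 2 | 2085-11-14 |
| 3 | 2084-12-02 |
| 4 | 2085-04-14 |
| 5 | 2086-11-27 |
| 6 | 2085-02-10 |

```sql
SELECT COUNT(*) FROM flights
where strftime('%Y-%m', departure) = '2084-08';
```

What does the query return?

Rows with year-month 2084-08: 2084-08-28 → 1.

1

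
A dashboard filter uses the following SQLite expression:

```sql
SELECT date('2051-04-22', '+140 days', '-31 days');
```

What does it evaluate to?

Applying '+140 days' to 2051-04-22: counting 140 days forward gives 2051-09-09.
Going back 9 days from 2051-09-09 reaches 2051-08-31 (last day of August, 31 days).
Going back 22 days within August lands on 2051-08-09.

2051-08-09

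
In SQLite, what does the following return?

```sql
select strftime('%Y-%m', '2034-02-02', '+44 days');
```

2034-03

First apply '+44 days': 2034-02-02 → 2034-03-18.
`%Y-%m` extracts the year-month: 2034-03.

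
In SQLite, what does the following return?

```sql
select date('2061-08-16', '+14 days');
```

Advancing 14 more days within August lands on 2061-08-30.

2061-08-30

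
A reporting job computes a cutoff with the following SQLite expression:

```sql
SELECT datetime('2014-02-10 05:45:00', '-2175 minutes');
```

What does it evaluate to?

2014-02-08 17:30:00

2175 minutes = 36h 15m; -2175 minutes from 2014-02-10 05:45:00 is 2014-02-08 17:30:00 (crosses midnight).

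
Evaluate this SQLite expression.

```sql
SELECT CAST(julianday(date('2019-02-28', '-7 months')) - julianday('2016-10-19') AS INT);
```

Adding -7 months to 2019-02-28 gives 2018-07-28.
12 days remain in October 2016 after the 19th (31 − 19).
Full months from November 2016 through June 2018 contribute their day counts.
Then 28 days into July 2018.
Total: 12 + 30 + 31 + 31 + 28 + 31 + 30 + 31 + 30 + 31 + 31 + 30 + 31 + 30 + 31 + 31 + 28 + 31 + 30 + 31 + 30 + 28 = 647.

647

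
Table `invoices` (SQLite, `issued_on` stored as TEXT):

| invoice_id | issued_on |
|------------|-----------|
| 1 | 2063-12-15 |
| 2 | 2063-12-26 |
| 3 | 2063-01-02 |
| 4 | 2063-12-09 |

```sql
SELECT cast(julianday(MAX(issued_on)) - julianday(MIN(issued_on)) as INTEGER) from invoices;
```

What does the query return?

MIN = 2063-01-02, MAX = 2063-12-26.
29 days remain in January 2063 after the 2nd (31 − 2).
Full months from February 2063 through November 2063 contribute their day counts.
Then 26 days into December 2063.
Total: 29 + 28 + 31 + 30 + 31 + 30 + 31 + 31 + 30 + 31 + 30 + 26 = 358.

358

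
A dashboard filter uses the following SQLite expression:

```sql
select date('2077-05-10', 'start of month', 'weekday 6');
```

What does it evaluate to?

`start of month` rewinds 2077-05-10 to 2077-05-01.
`weekday 6` advances to the next Saturday; 2077-05-01 is already a Saturday, so it stays at 2077-05-01.

2077-05-01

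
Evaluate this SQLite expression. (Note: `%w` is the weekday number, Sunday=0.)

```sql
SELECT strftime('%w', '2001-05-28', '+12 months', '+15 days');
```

3

First apply '+12 months', '+15 days': 2001-05-28 → 2002-06-12.
2002-06-12 is a Wednesday; with Sunday=0 that is 3.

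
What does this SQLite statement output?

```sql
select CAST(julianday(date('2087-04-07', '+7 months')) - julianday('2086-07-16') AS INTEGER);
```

479

Adding +7 months to 2087-04-07 gives 2087-11-07.
15 days remain in July 2086 after the 16th (31 − 16).
Full months from August 2086 through October 2087 contribute their day counts.
Then 7 days into November 2087.
Total: 15 + 31 + 30 + 31 + 30 + 31 + 31 + 28 + 31 + 30 + 31 + 30 + 31 + 31 + 30 + 31 + 7 = 479.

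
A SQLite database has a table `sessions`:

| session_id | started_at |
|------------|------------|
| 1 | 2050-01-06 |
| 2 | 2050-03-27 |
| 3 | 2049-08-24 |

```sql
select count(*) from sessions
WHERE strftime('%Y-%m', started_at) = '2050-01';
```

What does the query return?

Rows with year-month 2050-01: 2050-01-06 → 1.

1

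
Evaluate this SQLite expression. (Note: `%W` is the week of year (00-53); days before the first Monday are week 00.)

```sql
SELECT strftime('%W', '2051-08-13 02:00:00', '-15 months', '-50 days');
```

12

First apply '-15 months', '-50 days': 2051-08-13 02:00:00 → 2050-03-24 02:00:00.
2050-03-24 is a Thursday. SQLite's %W counts Mondays since the year started; the result is 12.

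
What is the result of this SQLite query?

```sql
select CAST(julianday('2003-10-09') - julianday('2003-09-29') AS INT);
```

1 day remains in September 2003 after the 29th (30 − 29).
Then 9 days into October 2003.
Total: 1 + 9 = 10.

10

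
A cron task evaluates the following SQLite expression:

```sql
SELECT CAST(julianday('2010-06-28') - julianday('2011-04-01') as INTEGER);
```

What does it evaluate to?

-277

2 days remain in June 2010 after the 28th (30 − 28).
Full months from July 2010 through March 2011 contribute their day counts.
Then 1 day into April 2011.
Total: 2 + 31 + 31 + 30 + 31 + 30 + 31 + 31 + 28 + 31 + 1 = 277.
The subtraction is earlier − later, so the result is −277 → -277.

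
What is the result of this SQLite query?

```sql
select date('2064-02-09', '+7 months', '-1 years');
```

2063-09-09

Adding +7 months to 2064-02-09 gives 2064-09-09.
Adding -1 year to 2064-09-09 gives 2063-09-09.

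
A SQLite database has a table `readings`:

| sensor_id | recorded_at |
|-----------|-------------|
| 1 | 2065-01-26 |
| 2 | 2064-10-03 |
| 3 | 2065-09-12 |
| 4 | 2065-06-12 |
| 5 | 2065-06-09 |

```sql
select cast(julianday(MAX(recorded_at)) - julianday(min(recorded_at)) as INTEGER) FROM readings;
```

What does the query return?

344

MIN = 2064-10-03, MAX = 2065-09-12.
28 days remain in October 2064 after the 3rd (31 − 3).
Full months from November 2064 through August 2065 contribute their day counts.
Then 12 days into September 2065.
Total: 28 + 30 + 31 + 31 + 28 + 31 + 30 + 31 + 30 + 31 + 31 + 12 = 344.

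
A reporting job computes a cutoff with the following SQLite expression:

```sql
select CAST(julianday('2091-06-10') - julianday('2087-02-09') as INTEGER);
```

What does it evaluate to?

1582

19 days remain in February 2087 after the 9th (28 − 9).
Full months from March 2087 through May 2091 contribute their day counts.
Then 10 days into June 2091.
Total: 19 + 31 + 30 + 31 + 30 + 31 + 31 + 30 + 31 + 30 + 31 + 31 + 29 + 31 + 30 + 31 + 30 + 31 + 31 + 30 + 31 + 30 + 31 + 31 + 28 + 31 + 30 + 31 + 30 + 31 + 31 + 30 + 31 + 30 + 31 + 31 + 28 + 31 + 30 + 31 + 30 + 31 + 31 + 30 + 31 + 30 + 31 + 31 + 28 + 31 + 30 + 31 + 10 = 1582.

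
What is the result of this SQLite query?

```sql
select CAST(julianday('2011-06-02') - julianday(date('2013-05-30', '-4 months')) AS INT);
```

-608

Adding -4 months to 2013-05-30 gives 2013-01-30.
28 days remain in June 2011 after the 2nd (30 − 2).
Full months from July 2011 through December 2012 contribute their day counts.
Then 30 days into January 2013.
Total: 28 + 31 + 31 + 30 + 31 + 30 + 31 + 31 + 29 + 31 + 30 + 31 + 30 + 31 + 31 + 30 + 31 + 30 + 31 + 30 = 608.
The subtraction is earlier − later, so the result is −608 → -608.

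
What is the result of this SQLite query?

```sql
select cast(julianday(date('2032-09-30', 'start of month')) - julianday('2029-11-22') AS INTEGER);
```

1014

`start of month` rewinds 2032-09-30 to 2032-09-01.
8 days remain in November 2029 after the 22nd (30 − 22).
Full months from December 2029 through August 2032 contribute their day counts.
Then 1 day into September 2032.
Total: 8 + 31 + 31 + 28 + 31 + 30 + 31 + 30 + 31 + 31 + 30 + 31 + 30 + 31 + 31 + 28 + 31 + 30 + 31 + 30 + 31 + 31 + 30 + 31 + 30 + 31 + 31 + 29 + 31 + 30 + 31 + 30 + 31 + 31 + 1 = 1014.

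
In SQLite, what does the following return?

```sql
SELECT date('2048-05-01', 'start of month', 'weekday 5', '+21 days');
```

2048-05-22

`start of month` rewinds 2048-05-01 to 2048-05-01.
`weekday 5` advances to the next Friday; 2048-05-01 is already a Friday, so it stays at 2048-05-01.
Advancing 21 more days within May lands on 2048-05-22.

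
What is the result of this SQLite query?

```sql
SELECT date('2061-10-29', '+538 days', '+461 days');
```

2064-07-24

Applying '+538 days' to 2061-10-29: counting 538 days forward gives 2063-04-20.
Applying '+461 days' to 2063-04-20: counting 461 days forward gives 2064-07-24.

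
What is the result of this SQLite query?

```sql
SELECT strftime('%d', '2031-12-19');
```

19

`%d` extracts the 2-digit day of month: 19.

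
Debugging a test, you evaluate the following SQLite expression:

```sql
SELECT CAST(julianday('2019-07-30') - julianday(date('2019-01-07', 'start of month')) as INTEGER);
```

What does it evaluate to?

`start of month` rewinds 2019-01-07 to 2019-01-01.
30 days remain in January 2019 after the 1st (31 − 1).
February 2019: 28 days.
March 2019: 31 days.
April 2019: 30 days.
May 2019: 31 days.
June 2019: 30 days.
Then 30 days into July 2019.
Total: 30 + 28 + 31 + 30 + 31 + 30 + 30 = 210.

210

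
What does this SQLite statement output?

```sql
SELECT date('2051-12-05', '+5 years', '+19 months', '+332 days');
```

2059-06-02

Adding +5 years to 2051-12-05 gives 2056-12-05.
Adding +19 months to 2056-12-05 gives 2058-07-05.
Applying '+332 days' to 2058-07-05: counting 332 days forward gives 2059-06-02.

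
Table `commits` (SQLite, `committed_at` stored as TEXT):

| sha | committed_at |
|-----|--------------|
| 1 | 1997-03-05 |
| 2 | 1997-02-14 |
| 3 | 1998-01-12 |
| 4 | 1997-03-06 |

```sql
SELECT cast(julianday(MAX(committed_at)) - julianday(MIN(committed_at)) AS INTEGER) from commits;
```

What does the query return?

MIN = 1997-02-14, MAX = 1998-01-12.
14 days remain in February 1997 after the 14th (28 − 14).
Full months from March 1997 through December 1997 contribute their day counts.
Then 12 days into January 1998.
Total: 14 + 31 + 30 + 31 + 30 + 31 + 31 + 30 + 31 + 30 + 31 + 12 = 332.

332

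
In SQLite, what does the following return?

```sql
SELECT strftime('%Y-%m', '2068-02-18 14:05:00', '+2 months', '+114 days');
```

First apply '+2 months', '+114 days': 2068-02-18 14:05:00 → 2068-08-10 14:05:00.
`%Y-%m` extracts the year-month: 2068-08.

2068-08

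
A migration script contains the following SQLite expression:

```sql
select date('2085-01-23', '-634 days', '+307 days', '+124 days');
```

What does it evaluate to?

Applying '-634 days' to 2085-01-23: counting 634 days back gives 2083-04-30.
Applying '+307 days' to 2083-04-30: counting 307 days forward gives 2084-03-02.
Applying '+124 days' to 2084-03-02: counting 124 days forward gives 2084-07-04.

2084-07-04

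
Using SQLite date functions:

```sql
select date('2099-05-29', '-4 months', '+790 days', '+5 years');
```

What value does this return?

Adding -4 months to 2099-05-29 gives 2099-01-29.
Applying '+790 days' to 2099-01-29: counting 790 days forward gives 2101-03-30.
Adding +5 years to 2101-03-30 gives 2106-03-30.

2106-03-30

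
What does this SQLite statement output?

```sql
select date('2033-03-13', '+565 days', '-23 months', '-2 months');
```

Applying '+565 days' to 2033-03-13: counting 565 days forward gives 2034-09-29.
Adding -23 months to 2034-09-29 gives 2032-10-29.
Adding -2 months to 2032-10-29 gives 2032-08-29.

2032-08-29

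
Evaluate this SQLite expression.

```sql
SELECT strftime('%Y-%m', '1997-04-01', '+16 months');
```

1998-08

First apply '+16 months': 1997-04-01 → 1998-08-01.
`%Y-%m` extracts the year-month: 1998-08.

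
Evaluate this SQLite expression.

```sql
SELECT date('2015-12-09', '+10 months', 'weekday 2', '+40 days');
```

2016-11-20

Adding +10 months to 2015-12-09 gives 2016-10-09.
`weekday 2` advances to the next Tuesday; 2016-10-09 is a Sunday, so it moves forward to 2016-10-11.
October 2016 has 31 days; 20 remain after the 11th, so 21 days reach 2016-11-01.
Advancing 19 more days within November lands on 2016-11-20.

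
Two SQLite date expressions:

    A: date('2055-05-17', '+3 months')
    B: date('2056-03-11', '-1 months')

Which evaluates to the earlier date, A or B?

A

A = 2055-08-17.
B = 2056-02-11.
A is earlier.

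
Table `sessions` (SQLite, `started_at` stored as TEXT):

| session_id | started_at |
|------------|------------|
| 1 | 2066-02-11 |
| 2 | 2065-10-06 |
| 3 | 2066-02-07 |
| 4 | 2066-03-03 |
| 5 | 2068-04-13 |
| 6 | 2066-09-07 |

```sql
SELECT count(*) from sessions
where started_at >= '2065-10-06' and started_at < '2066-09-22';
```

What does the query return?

Rows in [2065-10-06, 2066-09-22): 2066-02-11, 2065-10-06, 2066-02-07, 2066-03-03, 2066-09-07 → 5 rows.

5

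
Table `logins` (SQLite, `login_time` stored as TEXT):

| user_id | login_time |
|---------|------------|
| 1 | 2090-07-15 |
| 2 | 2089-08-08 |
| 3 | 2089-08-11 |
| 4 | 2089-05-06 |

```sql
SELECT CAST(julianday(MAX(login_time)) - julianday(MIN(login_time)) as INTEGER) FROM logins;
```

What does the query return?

435

MIN = 2089-05-06, MAX = 2090-07-15.
25 days remain in May 2089 after the 6th (31 − 6).
Full months from June 2089 through June 2090 contribute their day counts.
Then 15 days into July 2090.
Total: 25 + 30 + 31 + 31 + 30 + 31 + 30 + 31 + 31 + 28 + 31 + 30 + 31 + 30 + 15 = 435.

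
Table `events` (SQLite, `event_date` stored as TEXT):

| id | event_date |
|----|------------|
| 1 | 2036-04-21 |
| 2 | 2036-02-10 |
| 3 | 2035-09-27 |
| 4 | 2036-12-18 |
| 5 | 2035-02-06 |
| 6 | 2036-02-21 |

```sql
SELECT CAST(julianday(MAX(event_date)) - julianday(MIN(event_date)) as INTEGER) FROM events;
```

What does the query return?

681

MIN = 2035-02-06, MAX = 2036-12-18.
22 days remain in February 2035 after the 6th (28 − 6).
Full months from March 2035 through November 2036 contribute their day counts.
Then 18 days into December 2036.
Total: 22 + 31 + 30 + 31 + 30 + 31 + 31 + 30 + 31 + 30 + 31 + 31 + 29 + 31 + 30 + 31 + 30 + 31 + 31 + 30 + 31 + 30 + 18 = 681.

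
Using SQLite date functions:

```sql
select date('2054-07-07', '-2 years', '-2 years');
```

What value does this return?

2050-07-07

Adding -2 years to 2054-07-07 gives 2052-07-07.
Adding -2 years to 2052-07-07 gives 2050-07-07.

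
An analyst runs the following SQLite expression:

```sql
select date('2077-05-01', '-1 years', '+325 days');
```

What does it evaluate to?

Adding -1 year to 2077-05-01 gives 2076-05-01.
Applying '+325 days' to 2076-05-01: counting 325 days forward gives 2077-03-22.

2077-03-22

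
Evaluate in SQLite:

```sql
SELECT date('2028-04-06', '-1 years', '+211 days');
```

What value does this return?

Adding -1 year to 2028-04-06 gives 2027-04-06.
Applying '+211 days' to 2027-04-06: counting 211 days forward gives 2027-11-03.

2027-11-03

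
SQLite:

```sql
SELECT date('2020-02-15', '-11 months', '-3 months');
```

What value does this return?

2018-12-15

Adding -11 months to 2020-02-15 gives 2019-03-15.
Adding -3 months to 2019-03-15 gives 2018-12-15.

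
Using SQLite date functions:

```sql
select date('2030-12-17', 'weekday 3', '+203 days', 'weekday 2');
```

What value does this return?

2031-07-15

`weekday 3` advances to the next Wednesday; 2030-12-17 is a Tuesday, so it moves forward to 2030-12-18.
Applying '+203 days' to 2030-12-18: counting 203 days forward gives 2031-07-09.
`weekday 2` advances to the next Tuesday; 2031-07-09 is a Wednesday, so it moves forward to 2031-07-15.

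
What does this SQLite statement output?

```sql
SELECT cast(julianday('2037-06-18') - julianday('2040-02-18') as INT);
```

12 days remain in June 2037 after the 18th (30 − 18).
Full months from July 2037 through January 2040 contribute their day counts.
Then 18 days into February 2040.
Total: 12 + 31 + 31 + 30 + 31 + 30 + 31 + 31 + 28 + 31 + 30 + 31 + 30 + 31 + 31 + 30 + 31 + 30 + 31 + 31 + 28 + 31 + 30 + 31 + 30 + 31 + 31 + 30 + 31 + 30 + 31 + 31 + 18 = 975.
The subtraction is earlier − later, so the result is −975 → -975.

-975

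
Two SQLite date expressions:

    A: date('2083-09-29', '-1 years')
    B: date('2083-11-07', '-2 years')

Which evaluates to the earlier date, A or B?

B

A = 2082-09-29.
B = 2081-11-07.
B is earlier.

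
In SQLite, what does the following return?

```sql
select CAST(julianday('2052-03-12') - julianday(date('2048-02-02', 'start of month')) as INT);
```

`start of month` rewinds 2048-02-02 to 2048-02-01.
28 days remain in February 2048 after the 1st (29 − 1).
Full months from March 2048 through February 2052 contribute their day counts.
Then 12 days into March 2052.
Total: 28 + 31 + 30 + 31 + 30 + 31 + 31 + 30 + 31 + 30 + 31 + 31 + 28 + 31 + 30 + 31 + 30 + 31 + 31 + 30 + 31 + 30 + 31 + 31 + 28 + 31 + 30 + 31 + 30 + 31 + 31 + 30 + 31 + 30 + 31 + 31 + 28 + 31 + 30 + 31 + 30 + 31 + 31 + 30 + 31 + 30 + 31 + 31 + 29 + 12 = 1501.

1501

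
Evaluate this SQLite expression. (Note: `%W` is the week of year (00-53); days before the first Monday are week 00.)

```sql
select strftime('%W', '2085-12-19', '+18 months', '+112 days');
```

40

First apply '+18 months', '+112 days': 2085-12-19 → 2087-10-09.
2087-10-09 is a Thursday. SQLite's %W counts Mondays since the year started; the result is 40.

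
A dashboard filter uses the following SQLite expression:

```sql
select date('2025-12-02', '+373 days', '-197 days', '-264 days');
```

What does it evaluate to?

Applying '+373 days' to 2025-12-02: counting 373 days forward gives 2026-12-10.
Applying '-197 days' to 2026-12-10: counting 197 days back gives 2026-05-27.
Applying '-264 days' to 2026-05-27: counting 264 days back gives 2025-09-05.

2025-09-05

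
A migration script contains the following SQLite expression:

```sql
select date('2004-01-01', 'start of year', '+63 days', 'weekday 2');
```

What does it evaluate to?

`start of year` rewinds 2004-01-01 to 2004-01-01.
Applying '+63 days' to 2004-01-01: counting 63 days forward gives 2004-03-04.
`weekday 2` advances to the next Tuesday; 2004-03-04 is a Thursday, so it moves forward to 2004-03-09.

2004-03-09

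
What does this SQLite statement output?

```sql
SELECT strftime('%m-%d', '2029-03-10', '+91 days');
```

First apply '+91 days': 2029-03-10 → 2029-06-09.
`%m-%d` extracts the month-day: 06-09.

06-09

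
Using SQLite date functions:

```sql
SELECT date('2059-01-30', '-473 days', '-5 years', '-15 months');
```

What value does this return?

Applying '-473 days' to 2059-01-30: counting 473 days back gives 2057-10-14.
Adding -5 years to 2057-10-14 gives 2052-10-14.
Adding -15 months to 2052-10-14 gives 2051-07-14.

2051-07-14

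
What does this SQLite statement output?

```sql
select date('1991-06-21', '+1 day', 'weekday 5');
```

Advancing 1 more day within June lands on 1991-06-22.
`weekday 5` advances to the next Friday; 1991-06-22 is a Saturday, so it moves forward to 1991-06-28.

1991-06-28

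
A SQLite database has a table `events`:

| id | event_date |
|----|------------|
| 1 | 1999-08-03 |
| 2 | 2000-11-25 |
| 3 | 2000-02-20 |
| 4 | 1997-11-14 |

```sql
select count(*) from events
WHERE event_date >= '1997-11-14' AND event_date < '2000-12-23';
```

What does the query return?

4

Rows in [1997-11-14, 2000-12-23): 1999-08-03, 2000-11-25, 2000-02-20, 1997-11-14 → 4 rows.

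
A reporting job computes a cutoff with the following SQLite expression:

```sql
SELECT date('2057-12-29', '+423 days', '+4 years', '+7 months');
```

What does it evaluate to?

2063-09-25

Applying '+423 days' to 2057-12-29: counting 423 days forward gives 2059-02-25.
Adding +4 years to 2059-02-25 gives 2063-02-25.
Adding +7 months to 2063-02-25 gives 2063-09-25.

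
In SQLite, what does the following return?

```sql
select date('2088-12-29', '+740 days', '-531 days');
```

2089-07-26

Applying '+740 days' to 2088-12-29: counting 740 days forward gives 2091-01-08.
Applying '-531 days' to 2091-01-08: counting 531 days back gives 2089-07-26.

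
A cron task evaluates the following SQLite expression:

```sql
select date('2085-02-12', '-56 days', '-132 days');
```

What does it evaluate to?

2084-08-08

Applying '-56 days' to 2085-02-12: counting 56 days back gives 2084-12-18.
Applying '-132 days' to 2084-12-18: counting 132 days back gives 2084-08-08.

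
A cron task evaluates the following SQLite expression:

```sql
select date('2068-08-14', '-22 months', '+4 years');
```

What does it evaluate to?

2070-10-14

Adding -22 months to 2068-08-14 gives 2066-10-14.
Adding +4 years to 2066-10-14 gives 2070-10-14.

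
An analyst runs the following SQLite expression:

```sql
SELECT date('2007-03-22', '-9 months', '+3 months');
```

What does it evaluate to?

Adding -9 months to 2007-03-22 gives 2006-06-22.
Adding +3 months to 2006-06-22 gives 2006-09-22.

2006-09-22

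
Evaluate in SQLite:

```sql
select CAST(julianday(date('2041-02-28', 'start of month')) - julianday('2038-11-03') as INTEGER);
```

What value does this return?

821

`start of month` rewinds 2041-02-28 to 2041-02-01.
27 days remain in November 2038 after the 3rd (30 − 3).
Full months from December 2038 through January 2041 contribute their day counts.
Then 1 day into February 2041.
Total: 27 + 31 + 31 + 28 + 31 + 30 + 31 + 30 + 31 + 31 + 30 + 31 + 30 + 31 + 31 + 29 + 31 + 30 + 31 + 30 + 31 + 31 + 30 + 31 + 30 + 31 + 31 + 1 = 821.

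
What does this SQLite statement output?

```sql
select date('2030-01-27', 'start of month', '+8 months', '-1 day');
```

2030-08-31

`start of month` rewinds 2030-01-27 to 2030-01-01.
Adding +8 months to 2030-01-01 gives 2030-09-01.
Going back 1 day from 2030-09-01 reaches 2030-08-31 (last day of August, 31 days).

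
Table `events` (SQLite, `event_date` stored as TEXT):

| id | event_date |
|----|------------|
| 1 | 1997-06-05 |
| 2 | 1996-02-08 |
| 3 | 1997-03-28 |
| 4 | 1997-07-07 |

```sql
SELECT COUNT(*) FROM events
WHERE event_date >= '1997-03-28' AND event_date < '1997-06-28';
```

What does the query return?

Rows in [1997-03-28, 1997-06-28): 1997-06-05, 1997-03-28 → 2 rows.

2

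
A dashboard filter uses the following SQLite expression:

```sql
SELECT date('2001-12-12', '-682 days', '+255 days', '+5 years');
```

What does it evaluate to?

Applying '-682 days' to 2001-12-12: counting 682 days back gives 2000-01-30.
Applying '+255 days' to 2000-01-30: counting 255 days forward gives 2000-10-11.
Adding +5 years to 2000-10-11 gives 2005-10-11.

2005-10-11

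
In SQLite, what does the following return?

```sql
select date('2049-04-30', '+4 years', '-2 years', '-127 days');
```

Adding +4 years to 2049-04-30 gives 2053-04-30.
Adding -2 years to 2053-04-30 gives 2051-04-30.
Applying '-127 days' to 2051-04-30: counting 127 days back gives 2050-12-24.

2050-12-24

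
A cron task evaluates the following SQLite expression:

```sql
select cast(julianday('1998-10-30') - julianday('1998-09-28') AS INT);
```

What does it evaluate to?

2 days remain in September 1998 after the 28th (30 − 28).
Then 30 days into October 1998.
Total: 2 + 30 = 32.

32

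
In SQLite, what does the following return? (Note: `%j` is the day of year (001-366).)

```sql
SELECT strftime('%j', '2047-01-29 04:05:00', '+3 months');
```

First apply '+3 months': 2047-01-29 04:05:00 → 2047-04-29 04:05:00.
Day-of-year for 2047-04-29: days since 2047-01-01 inclusive = 119, zero-padded to 119.

119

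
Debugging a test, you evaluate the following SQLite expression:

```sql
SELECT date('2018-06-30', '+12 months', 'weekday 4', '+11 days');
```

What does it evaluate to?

2019-07-15

Adding +12 months to 2018-06-30 gives 2019-06-30.
`weekday 4` advances to the next Thursday; 2019-06-30 is a Sunday, so it moves forward to 2019-07-04.
Advancing 11 more days within July lands on 2019-07-15.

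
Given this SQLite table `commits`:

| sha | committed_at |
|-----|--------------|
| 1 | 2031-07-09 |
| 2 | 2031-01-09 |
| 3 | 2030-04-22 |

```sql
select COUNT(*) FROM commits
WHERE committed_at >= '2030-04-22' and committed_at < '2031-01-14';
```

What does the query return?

2

Rows in [2030-04-22, 2031-01-14): 2031-01-09, 2030-04-22 → 2 rows.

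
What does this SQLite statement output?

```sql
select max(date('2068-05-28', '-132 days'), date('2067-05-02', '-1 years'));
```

date('2068-05-28', '-132 days') → 2068-01-17.
date('2067-05-02', '-1 years') → 2066-05-02.
Later of the two is 2068-01-17.

2068-01-17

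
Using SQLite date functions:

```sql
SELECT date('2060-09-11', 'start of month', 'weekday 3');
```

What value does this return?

2060-09-01

`start of month` rewinds 2060-09-11 to 2060-09-01.
`weekday 3` advances to the next Wednesday; 2060-09-01 is already a Wednesday, so it stays at 2060-09-01.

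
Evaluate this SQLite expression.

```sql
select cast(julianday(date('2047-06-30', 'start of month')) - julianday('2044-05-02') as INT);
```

`start of month` rewinds 2047-06-30 to 2047-06-01.
29 days remain in May 2044 after the 2nd (31 − 2).
Full months from June 2044 through May 2047 contribute their day counts.
Then 1 day into June 2047.
Total: 29 + 30 + 31 + 31 + 30 + 31 + 30 + 31 + 31 + 28 + 31 + 30 + 31 + 30 + 31 + 31 + 30 + 31 + 30 + 31 + 31 + 28 + 31 + 30 + 31 + 30 + 31 + 31 + 30 + 31 + 30 + 31 + 31 + 28 + 31 + 30 + 31 + 1 = 1125.

1125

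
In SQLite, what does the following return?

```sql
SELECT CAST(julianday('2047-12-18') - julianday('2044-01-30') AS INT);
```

1418

1 day remains in January 2044 after the 30th (31 − 30).
Full months from February 2044 through November 2047 contribute their day counts.
Then 18 days into December 2047.
Total: 1 + 29 + 31 + 30 + 31 + 30 + 31 + 31 + 30 + 31 + 30 + 31 + 31 + 28 + 31 + 30 + 31 + 30 + 31 + 31 + 30 + 31 + 30 + 31 + 31 + 28 + 31 + 30 + 31 + 30 + 31 + 31 + 30 + 31 + 30 + 31 + 31 + 28 + 31 + 30 + 31 + 30 + 31 + 31 + 30 + 31 + 30 + 18 = 1418.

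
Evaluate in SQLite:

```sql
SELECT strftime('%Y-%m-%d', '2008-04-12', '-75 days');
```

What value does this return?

2008-01-28

First apply '-75 days': 2008-04-12 → 2008-01-28.
`%Y-%m-%d` extracts the ISO date: 2008-01-28.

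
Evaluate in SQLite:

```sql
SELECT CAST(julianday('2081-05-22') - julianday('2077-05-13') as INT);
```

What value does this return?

18 days remain in May 2077 after the 13th (31 − 13).
Full months from June 2077 through April 2081 contribute their day counts.
Then 22 days into May 2081.
Total: 18 + 30 + 31 + 31 + 30 + 31 + 30 + 31 + 31 + 28 + 31 + 30 + 31 + 30 + 31 + 31 + 30 + 31 + 30 + 31 + 31 + 28 + 31 + 30 + 31 + 30 + 31 + 31 + 30 + 31 + 30 + 31 + 31 + 29 + 31 + 30 + 31 + 30 + 31 + 31 + 30 + 31 + 30 + 31 + 31 + 28 + 31 + 30 + 22 = 1470.

1470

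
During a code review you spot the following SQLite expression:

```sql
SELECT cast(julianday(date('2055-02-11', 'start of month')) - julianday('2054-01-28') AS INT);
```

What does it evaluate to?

369

`start of month` rewinds 2055-02-11 to 2055-02-01.
3 days remain in January 2054 after the 28th (31 − 28).
Full months from February 2054 through January 2055 contribute their day counts.
Then 1 day into February 2055.
Total: 3 + 28 + 31 + 30 + 31 + 30 + 31 + 31 + 30 + 31 + 30 + 31 + 31 + 1 = 369.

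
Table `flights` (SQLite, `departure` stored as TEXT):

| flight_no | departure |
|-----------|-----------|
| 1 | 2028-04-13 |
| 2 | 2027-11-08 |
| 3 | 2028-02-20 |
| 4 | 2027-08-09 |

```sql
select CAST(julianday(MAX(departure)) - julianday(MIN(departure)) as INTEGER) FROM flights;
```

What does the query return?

MIN = 2027-08-09, MAX = 2028-04-13.
22 days remain in August 2027 after the 9th (31 − 9).
Full months from September 2027 through March 2028 contribute their day counts.
Then 13 days into April 2028.
Total: 22 + 30 + 31 + 30 + 31 + 31 + 29 + 31 + 13 = 248.

248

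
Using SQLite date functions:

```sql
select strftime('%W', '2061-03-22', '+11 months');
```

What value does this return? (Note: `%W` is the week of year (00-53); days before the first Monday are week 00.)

08

First apply '+11 months': 2061-03-22 → 2062-02-22.
2062-02-22 is a Wednesday. SQLite's %W counts Mondays since the year started; the result is 08.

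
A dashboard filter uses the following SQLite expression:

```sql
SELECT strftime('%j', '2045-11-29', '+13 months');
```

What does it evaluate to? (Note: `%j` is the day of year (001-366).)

363

First apply '+13 months': 2045-11-29 → 2046-12-29.
Day-of-year for 2046-12-29: days since 2046-01-01 inclusive = 363, zero-padded to 363.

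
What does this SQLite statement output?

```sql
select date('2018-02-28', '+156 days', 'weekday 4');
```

2018-08-09

Applying '+156 days' to 2018-02-28: counting 156 days forward gives 2018-08-03.
`weekday 4` advances to the next Thursday; 2018-08-03 is a Friday, so it moves forward to 2018-08-09.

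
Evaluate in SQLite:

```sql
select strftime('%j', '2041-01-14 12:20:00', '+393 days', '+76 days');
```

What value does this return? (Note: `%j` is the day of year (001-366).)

118

First apply '+393 days', '+76 days': 2041-01-14 12:20:00 → 2042-04-28 12:20:00.
Day-of-year for 2042-04-28: days since 2042-01-01 inclusive = 118, zero-padded to 118.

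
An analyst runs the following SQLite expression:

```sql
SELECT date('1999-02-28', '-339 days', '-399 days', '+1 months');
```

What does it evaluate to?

Applying '-339 days' to 1999-02-28: counting 339 days back gives 1998-03-26.
Applying '-399 days' to 1998-03-26: counting 399 days back gives 1997-02-20.
Adding +1 month to 1997-02-20 gives 1997-03-20.

1997-03-20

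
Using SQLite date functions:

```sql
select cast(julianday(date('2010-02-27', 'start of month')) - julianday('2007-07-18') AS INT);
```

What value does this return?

929

`start of month` rewinds 2010-02-27 to 2010-02-01.
13 days remain in July 2007 after the 18th (31 − 18).
Full months from August 2007 through January 2010 contribute their day counts.
Then 1 day into February 2010.
Total: 13 + 31 + 30 + 31 + 30 + 31 + 31 + 29 + 31 + 30 + 31 + 30 + 31 + 31 + 30 + 31 + 30 + 31 + 31 + 28 + 31 + 30 + 31 + 30 + 31 + 31 + 30 + 31 + 30 + 31 + 31 + 1 = 929.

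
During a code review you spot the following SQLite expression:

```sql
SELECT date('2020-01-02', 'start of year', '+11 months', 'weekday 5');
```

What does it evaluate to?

`start of year` rewinds 2020-01-02 to 2020-01-01.
Adding +11 months to 2020-01-01 gives 2020-12-01.
`weekday 5` advances to the next Friday; 2020-12-01 is a Tuesday, so it moves forward to 2020-12-04.

2020-12-04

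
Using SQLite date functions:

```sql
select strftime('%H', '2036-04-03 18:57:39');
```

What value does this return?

`%H` extracts the 2-digit hour (00-23): 18.

18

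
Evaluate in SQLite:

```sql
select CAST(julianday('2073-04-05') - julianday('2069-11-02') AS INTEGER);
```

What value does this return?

28 days remain in November 2069 after the 2nd (30 − 2).
Full months from December 2069 through March 2073 contribute their day counts.
Then 5 days into April 2073.
Total: 28 + 31 + 31 + 28 + 31 + 30 + 31 + 30 + 31 + 31 + 30 + 31 + 30 + 31 + 31 + 28 + 31 + 30 + 31 + 30 + 31 + 31 + 30 + 31 + 30 + 31 + 31 + 29 + 31 + 30 + 31 + 30 + 31 + 31 + 30 + 31 + 30 + 31 + 31 + 28 + 31 + 5 = 1250.

1250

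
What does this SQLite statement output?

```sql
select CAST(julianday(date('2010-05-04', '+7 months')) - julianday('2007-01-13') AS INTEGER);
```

Adding +7 months to 2010-05-04 gives 2010-12-04.
18 days remain in January 2007 after the 13th (31 − 13).
Full months from February 2007 through November 2010 contribute their day counts.
Then 4 days into December 2010.
Total: 18 + 28 + 31 + 30 + 31 + 30 + 31 + 31 + 30 + 31 + 30 + 31 + 31 + 29 + 31 + 30 + 31 + 30 + 31 + 31 + 30 + 31 + 30 + 31 + 31 + 28 + 31 + 30 + 31 + 30 + 31 + 31 + 30 + 31 + 30 + 31 + 31 + 28 + 31 + 30 + 31 + 30 + 31 + 31 + 30 + 31 + 30 + 4 = 1421.

1421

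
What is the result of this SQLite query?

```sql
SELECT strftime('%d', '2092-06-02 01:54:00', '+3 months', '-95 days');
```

First apply '+3 months', '-95 days': 2092-06-02 01:54:00 → 2092-05-30 01:54:00.
`%d` extracts the 2-digit day of month: 30.

30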